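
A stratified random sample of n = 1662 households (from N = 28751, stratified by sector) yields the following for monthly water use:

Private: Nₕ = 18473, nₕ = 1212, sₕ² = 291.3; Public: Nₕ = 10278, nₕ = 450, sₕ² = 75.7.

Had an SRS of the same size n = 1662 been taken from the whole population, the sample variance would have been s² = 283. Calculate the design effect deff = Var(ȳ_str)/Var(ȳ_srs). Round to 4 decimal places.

Var(ȳ_str) = Σ Wₕ²(1−fₕ)sₕ²/nₕ with Wₕ = Nₕ/28751:
  Private: (18473/28751)²·(1−1212/18473)·291.3/1212 = 0.092711869
  Public: (10278/28751)²·(1−450/10278)·75.7/450 = 0.020556597
  → Var(ȳ_str) = 0.11326847.
Var(ȳ_srs) = (1 − 1662/28751)·283/1662 = 0.16043364.
deff = 0.11326847 / 0.16043364 = 0.7060.

0.7060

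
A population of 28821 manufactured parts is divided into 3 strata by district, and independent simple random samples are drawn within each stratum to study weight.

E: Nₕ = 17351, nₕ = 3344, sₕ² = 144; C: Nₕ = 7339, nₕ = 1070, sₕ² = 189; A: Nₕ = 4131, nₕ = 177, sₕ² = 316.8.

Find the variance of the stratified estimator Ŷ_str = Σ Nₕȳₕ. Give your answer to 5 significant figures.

Var(Ŷ_str) = Σₕ Nₕ²(1 − fₕ)sₕ²/nₕ.
E: 17351²·(1 − 3344/17351)·144/3344 = 1.0465642 × 10^7.
C: 7339²·(1 − 1070/7339)·189/1070 = 8.1266805 × 10^6.
A: 4131²·(1 − 177/4131)·316.8/177 = 2.9235045 × 10^7.
Sum = 4.7827368 × 10^7.

4.7827 × 10^7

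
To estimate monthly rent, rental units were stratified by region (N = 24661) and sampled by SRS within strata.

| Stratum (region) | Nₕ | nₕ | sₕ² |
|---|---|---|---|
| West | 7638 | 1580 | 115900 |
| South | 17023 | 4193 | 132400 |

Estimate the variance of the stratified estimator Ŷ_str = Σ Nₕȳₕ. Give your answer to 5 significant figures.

1.0291 × 10^10

Var(Ŷ_str) = Σₕ Nₕ²(1 − fₕ)sₕ²/nₕ.
West: 7638²·(1 − 1580/7638)·115900/1580 = 3.3941831 × 10^9.
South: 17023²·(1 − 4193/17023)·132400/4193 = 6.8964545 × 10^9.
Sum = 1.0290638 × 10^10.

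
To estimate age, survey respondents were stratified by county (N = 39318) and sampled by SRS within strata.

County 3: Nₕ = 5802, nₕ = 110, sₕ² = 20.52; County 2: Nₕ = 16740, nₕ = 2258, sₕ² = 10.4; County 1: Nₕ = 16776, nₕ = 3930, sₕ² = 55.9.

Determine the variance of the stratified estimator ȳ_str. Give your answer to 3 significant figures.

0.00669

Var(ȳ_str) = Σₕ Wₕ²(1 − fₕ)sₕ²/nₕ with Wₕ = Nₕ/N, N = 39318.
County 3: Wₕ = 0.14756600; term = 0.14756600²·(1 − 0.01895898)·20.52/110 = 0.003985148.
County 2: Wₕ = 0.42575919; term = 0.42575919²·(1 − 0.13488650)·10.4/2258 = 7.2228827 × 10^-4.
County 1: Wₕ = 0.42667481; term = 0.42667481²·(1 − 0.23426323)·55.9/3930 = 0.0019828632.
Sum = 0.0066902995.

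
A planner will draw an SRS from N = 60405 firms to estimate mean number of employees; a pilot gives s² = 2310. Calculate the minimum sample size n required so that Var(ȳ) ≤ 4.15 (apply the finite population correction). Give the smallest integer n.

Without fpc, n₀ = s²/D = 2310/4.15 = 556.6265.
With fpc, (1 − n/N)·s²/n ≤ D requires n ≥ n₀/(1 + n₀/N) = 556.6265/(1 + 556.6265/60405) = 551.5441.
Rounding up, n = 552.

552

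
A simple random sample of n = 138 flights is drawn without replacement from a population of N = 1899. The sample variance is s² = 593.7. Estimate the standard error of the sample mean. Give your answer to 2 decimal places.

2.00

Under SRS without replacement, Var(ȳ) = (1 − f)·s²/n with f = n/N = 138/1899 = 0.07266983.
Var(ȳ) = (1 − 0.07266983)·593.7/138 = 0.92733017·4.3021739 = 3.9895357.
SE(ȳ) = √(3.9895357) = 2.00.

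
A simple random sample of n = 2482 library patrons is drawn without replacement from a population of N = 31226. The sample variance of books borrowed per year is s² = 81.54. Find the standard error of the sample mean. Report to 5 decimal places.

Under SRS without replacement, Var(ȳ) = (1 − f)·s²/n with f = n/N = 2482/31226 = 0.07948504.
Var(ȳ) = (1 − 0.07948504)·81.54/2482 = 0.92051496·0.032852538 = 0.030241253.
SE(ȳ) = √(0.030241253) = 0.17390.

0.17390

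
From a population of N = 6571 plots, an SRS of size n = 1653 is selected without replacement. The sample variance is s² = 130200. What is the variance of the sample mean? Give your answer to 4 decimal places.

Under SRS without replacement, Var(ȳ) = (1 − f)·s²/n with f = n/N = 1653/6571 = 0.25155988.
Var(ȳ) = (1 − 0.25155988)·130200/1653 = 0.74844012·78.76588 = 58.951545.

58.9515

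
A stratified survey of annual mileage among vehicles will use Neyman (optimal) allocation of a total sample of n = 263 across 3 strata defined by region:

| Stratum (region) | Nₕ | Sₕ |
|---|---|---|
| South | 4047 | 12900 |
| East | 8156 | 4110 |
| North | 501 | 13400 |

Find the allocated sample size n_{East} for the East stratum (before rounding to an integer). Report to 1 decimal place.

Neyman allocation: nₕ = n·NₕSₕ / Σⱼ NⱼSⱼ.
Σ NⱼSⱼ = 4047·12900 + 8156·4110 + 501·13400 = 9.244086 × 10^7.
n_{East} = 263·8156·4110 / (9.244086 × 10^7) = 95.4.

95.4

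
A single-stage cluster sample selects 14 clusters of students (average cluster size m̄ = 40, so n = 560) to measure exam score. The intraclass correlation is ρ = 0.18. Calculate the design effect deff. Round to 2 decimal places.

8.02

deff = 1 + (40 − 1)·0.18 = 1 + 7.02 = 8.02.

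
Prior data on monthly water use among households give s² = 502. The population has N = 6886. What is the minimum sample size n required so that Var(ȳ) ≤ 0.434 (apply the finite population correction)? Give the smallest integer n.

Without fpc, n₀ = s²/D = 502/0.434 = 1156.6820.
With fpc, (1 − n/N)·s²/n ≤ D requires n ≥ n₀/(1 + n₀/N) = 1156.6820/(1 + 1156.6820/6886) = 990.3304.
Rounding up, n = 991.

991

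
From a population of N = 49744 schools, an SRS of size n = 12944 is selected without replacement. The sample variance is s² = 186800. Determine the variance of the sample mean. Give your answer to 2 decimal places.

Under SRS without replacement, Var(ȳ) = (1 − f)·s²/n with f = n/N = 12944/49744 = 0.26021229.
Var(ȳ) = (1 − 0.26021229)·186800/12944 = 0.73978771·14.431397 = 10.67617.

10.68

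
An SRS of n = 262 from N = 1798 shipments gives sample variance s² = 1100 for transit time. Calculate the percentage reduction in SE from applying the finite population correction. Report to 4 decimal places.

f = n/N = 262/1798 = 0.14571746.
SE_no-fpc = √(s²/n) = 2.0490176; SE_fpc = √((1−f)s²/n) = 1.8938538.
Ratio = √(1−f) = 0.92427406. Reduction = 100·(1 − 0.92427406) = 7.5726%.

7.5726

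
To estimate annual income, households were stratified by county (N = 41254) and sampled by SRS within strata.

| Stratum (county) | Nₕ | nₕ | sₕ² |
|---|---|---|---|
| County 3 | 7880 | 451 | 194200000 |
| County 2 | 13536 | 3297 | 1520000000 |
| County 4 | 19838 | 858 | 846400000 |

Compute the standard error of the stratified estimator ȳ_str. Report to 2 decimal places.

520.20

Var(ȳ_str) = Σₕ Wₕ²(1 − fₕ)sₕ²/nₕ with Wₕ = Nₕ/N, N = 41254.
County 3: Wₕ = 0.19101178; term = 0.19101178²·(1 − 0.05723350)·194200000/451 = 14811.435.
County 2: Wₕ = 0.32811364; term = 0.32811364²·(1 − 0.24357270)·1520000000/3297 = 37543.988.
County 4: Wₕ = 0.48087458; term = 0.48087458²·(1 − 0.04325033)·846400000/858 = 218248.03.
Sum = 270603.45.
SE = √(270603.45) = 520.20.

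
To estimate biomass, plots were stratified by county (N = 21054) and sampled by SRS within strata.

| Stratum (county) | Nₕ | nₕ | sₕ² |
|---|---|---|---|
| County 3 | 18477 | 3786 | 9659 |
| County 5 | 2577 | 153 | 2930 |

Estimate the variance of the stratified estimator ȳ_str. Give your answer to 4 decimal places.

1.8322

Var(ȳ_str) = Σₕ Wₕ²(1 − fₕ)sₕ²/nₕ with Wₕ = Nₕ/N, N = 21054.
County 3: Wₕ = 0.87760046; term = 0.87760046²·(1 − 0.20490339)·9659/3786 = 1.5623025.
County 5: Wₕ = 0.12239954; term = 0.12239954²·(1 − 0.05937136)·2930/153 = 0.26986961.
Sum = 1.8321721.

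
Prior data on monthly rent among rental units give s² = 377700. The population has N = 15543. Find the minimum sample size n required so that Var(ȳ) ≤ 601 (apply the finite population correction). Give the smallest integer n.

Without fpc, n₀ = s²/D = 377700/601 = 628.4526.
With fpc, (1 − n/N)·s²/n ≤ D requires n ≥ n₀/(1 + n₀/N) = 628.4526/(1 + 628.4526/15543) = 604.0298.
Rounding up, n = 605.

605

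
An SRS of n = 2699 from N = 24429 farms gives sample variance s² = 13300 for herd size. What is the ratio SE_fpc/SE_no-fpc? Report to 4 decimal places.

0.9431

f = n/N = 2699/24429 = 0.11048344.
SE_no-fpc = √(s²/n) = 2.2198538; SE_fpc = √((1−f)s²/n) = 2.0936371.
Ratio = √(1−f) = 0.94314185.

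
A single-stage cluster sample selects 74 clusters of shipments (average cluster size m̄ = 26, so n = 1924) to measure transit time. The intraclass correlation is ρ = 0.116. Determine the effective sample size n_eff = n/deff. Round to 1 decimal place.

493.3

deff = 1 + (26 − 1)·0.116 = 1 + 2.9 = 3.9.
n_eff = 1924 / 3.9 = 493.3.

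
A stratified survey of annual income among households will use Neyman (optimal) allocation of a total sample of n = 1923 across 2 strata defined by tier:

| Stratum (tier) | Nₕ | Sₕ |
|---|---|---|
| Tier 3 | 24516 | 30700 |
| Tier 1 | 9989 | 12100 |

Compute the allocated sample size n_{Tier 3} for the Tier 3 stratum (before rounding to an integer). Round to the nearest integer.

1657

Neyman allocation: nₕ = n·NₕSₕ / Σⱼ NⱼSⱼ.
Σ NⱼSⱼ = 24516·30700 + 9989·12100 = 8.735081 × 10^8.
n_{Tier 3} = 1923·24516·30700 / (8.735081 × 10^8) = 1657.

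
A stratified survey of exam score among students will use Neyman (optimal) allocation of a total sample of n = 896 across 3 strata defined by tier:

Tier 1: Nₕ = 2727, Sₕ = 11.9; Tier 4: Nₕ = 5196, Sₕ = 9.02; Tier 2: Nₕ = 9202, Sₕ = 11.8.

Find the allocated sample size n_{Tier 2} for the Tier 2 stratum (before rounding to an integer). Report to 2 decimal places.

Neyman allocation: nₕ = n·NₕSₕ / Σⱼ NⱼSⱼ.
Σ NⱼSⱼ = 2727·11.9 + 5196·9.02 + 9202·11.8 = 187902.82.
n_{Tier 2} = 896·9202·11.8 / 187902.82 = 517.77.

517.77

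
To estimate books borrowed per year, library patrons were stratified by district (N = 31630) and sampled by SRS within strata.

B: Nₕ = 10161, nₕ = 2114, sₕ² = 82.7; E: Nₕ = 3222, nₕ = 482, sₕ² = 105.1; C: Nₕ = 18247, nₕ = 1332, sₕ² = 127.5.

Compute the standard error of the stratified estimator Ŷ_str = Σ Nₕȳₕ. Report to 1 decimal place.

5887.9

Var(Ŷ_str) = Σₕ Nₕ²(1 − fₕ)sₕ²/nₕ.
B: 10161²·(1 − 2114/10161)·82.7/2114 = 3.1986814 × 10^6.
E: 3222²·(1 − 482/3222)·105.1/482 = 1.9250046 × 10^6.
C: 18247²·(1 − 1332/18247)·127.5/1332 = 2.9544009 × 10^7.
Sum = 3.4667695 × 10^7.
SE = √(3.4667695 × 10^7) = 5887.9.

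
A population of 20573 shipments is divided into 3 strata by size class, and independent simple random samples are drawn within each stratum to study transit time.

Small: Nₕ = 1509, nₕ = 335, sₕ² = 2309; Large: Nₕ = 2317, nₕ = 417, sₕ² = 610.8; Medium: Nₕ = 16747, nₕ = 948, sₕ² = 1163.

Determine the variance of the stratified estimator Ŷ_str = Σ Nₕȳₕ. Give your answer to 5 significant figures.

3.4325 × 10^8

Var(Ŷ_str) = Σₕ Nₕ²(1 − fₕ)sₕ²/nₕ.
Small: 1509²·(1 − 335/1509)·2309/335 = 1.2210585 × 10^7.
Large: 2317²·(1 − 417/2317)·610.8/417 = 6.448261 × 10^6.
Medium: 16747²·(1 − 948/16747)·1163/948 = 3.2459214 × 10^8.
Sum = 3.4325099 × 10^8.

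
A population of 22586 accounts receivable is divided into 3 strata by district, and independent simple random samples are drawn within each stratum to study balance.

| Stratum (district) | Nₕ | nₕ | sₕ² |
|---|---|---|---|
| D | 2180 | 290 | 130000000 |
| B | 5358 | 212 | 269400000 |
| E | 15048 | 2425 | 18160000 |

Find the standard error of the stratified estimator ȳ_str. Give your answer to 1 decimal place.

Var(ȳ_str) = Σₕ Wₕ²(1 − fₕ)sₕ²/nₕ with Wₕ = Nₕ/N, N = 22586.
D: Wₕ = 0.09651997; term = 0.09651997²·(1 − 0.13302752)·130000000/290 = 3620.6372.
B: Wₕ = 0.23722660; term = 0.23722660²·(1 − 0.03956700)·269400000/212 = 68683.999.
E: Wₕ = 0.66625343; term = 0.66625343²·(1 − 0.16115098)·18160000/2425 = 2788.4754.
Sum = 75093.112.
SE = √(75093.112) = 274.0.

274.0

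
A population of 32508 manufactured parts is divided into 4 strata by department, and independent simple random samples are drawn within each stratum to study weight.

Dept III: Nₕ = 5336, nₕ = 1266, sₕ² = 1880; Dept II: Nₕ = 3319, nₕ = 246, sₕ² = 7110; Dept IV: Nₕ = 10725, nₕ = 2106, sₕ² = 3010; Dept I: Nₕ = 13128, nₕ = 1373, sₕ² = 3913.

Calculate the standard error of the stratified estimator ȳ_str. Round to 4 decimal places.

Var(ȳ_str) = Σₕ Wₕ²(1 − fₕ)sₕ²/nₕ with Wₕ = Nₕ/N, N = 32508.
Dept III: Wₕ = 0.16414421; term = 0.16414421²·(1 − 0.23725637)·1880/1266 = 0.030517846.
Dept II: Wₕ = 0.10209795; term = 0.10209795²·(1 − 0.07411871)·7110/246 = 0.27894835.
Dept IV: Wₕ = 0.32991879; term = 0.32991879²·(1 − 0.19636364)·3010/2106 = 0.12502067.
Dept I: Wₕ = 0.40383906; term = 0.40383906²·(1 − 0.10458562)·3913/1373 = 0.41617885.
Sum = 0.85066572.
SE = √(0.85066572) = 0.9223.

0.9223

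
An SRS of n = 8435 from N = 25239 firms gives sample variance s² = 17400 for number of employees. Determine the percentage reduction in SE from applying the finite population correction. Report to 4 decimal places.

18.4037

f = n/N = 8435/25239 = 0.33420500.
SE_no-fpc = √(s²/n) = 1.4362567; SE_fpc = √((1−f)s²/n) = 1.1719318.
Ratio = √(1−f) = 0.81596262. Reduction = 100·(1 − 0.81596262) = 18.4037%.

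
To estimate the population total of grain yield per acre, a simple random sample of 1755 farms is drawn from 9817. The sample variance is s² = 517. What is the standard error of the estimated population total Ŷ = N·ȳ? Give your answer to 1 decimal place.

Var(Ŷ) = N²·Var(ȳ) = N²·(1 − n/N)·s²/n.
f = 1755/9817 = 0.17877152; Var(ȳ) = 0.82122848·517/1755 = 0.24192315.
Var(Ŷ) = 9817² · 0.24192315 = 2.3314978 × 10^7.
SE(Ŷ) = √(2.3314978 × 10^7) = 4828.6.

4828.6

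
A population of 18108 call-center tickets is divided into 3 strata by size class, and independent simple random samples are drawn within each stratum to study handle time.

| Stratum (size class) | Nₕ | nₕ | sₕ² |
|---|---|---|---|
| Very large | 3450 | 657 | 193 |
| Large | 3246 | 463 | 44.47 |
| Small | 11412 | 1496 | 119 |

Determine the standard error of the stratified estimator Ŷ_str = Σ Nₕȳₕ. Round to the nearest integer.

3564

Var(Ŷ_str) = Σₕ Nₕ²(1 − fₕ)sₕ²/nₕ.
Very large: 3450²·(1 − 657/3450)·193/657 = 2.8306226 × 10^6.
Large: 3246²·(1 − 463/3246)·44.47/463 = 867656.57.
Small: 11412²·(1 − 1496/11412)·119/1496 = 9.0014744 × 10^6.
Sum = 1.2699754 × 10^7.
SE = √(1.2699754 × 10^7) = 3564.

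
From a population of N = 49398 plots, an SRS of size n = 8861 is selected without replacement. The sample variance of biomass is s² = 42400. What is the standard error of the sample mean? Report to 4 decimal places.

Under SRS without replacement, Var(ȳ) = (1 − f)·s²/n with f = n/N = 8861/49398 = 0.17937973.
Var(ȳ) = (1 − 0.17937973)·42400/8861 = 0.82062027·4.785013 = 3.9266786.
SE(ȳ) = √(3.9266786) = 1.9816.

1.9816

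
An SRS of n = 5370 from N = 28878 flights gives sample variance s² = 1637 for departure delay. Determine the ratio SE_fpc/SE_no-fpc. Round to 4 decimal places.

f = n/N = 5370/28878 = 0.18595471.
SE_no-fpc = √(s²/n) = 0.55212473; SE_fpc = √((1−f)s²/n) = 0.49815155.
Ratio = √(1−f) = 0.90224459.

0.9022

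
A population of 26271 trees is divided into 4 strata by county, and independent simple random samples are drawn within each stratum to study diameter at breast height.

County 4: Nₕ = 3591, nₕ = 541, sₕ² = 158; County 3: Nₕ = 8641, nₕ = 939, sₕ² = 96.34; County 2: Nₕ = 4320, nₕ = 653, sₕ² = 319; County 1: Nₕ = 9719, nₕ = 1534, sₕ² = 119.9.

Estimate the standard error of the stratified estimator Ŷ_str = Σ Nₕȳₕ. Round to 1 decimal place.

4897.3

Var(Ŷ_str) = Σₕ Nₕ²(1 − fₕ)sₕ²/nₕ.
County 4: 3591²·(1 − 541/3591)·158/541 = 3.1987115 × 10^6.
County 3: 8641²·(1 − 939/8641)·96.34/939 = 6.8282367 × 10^6.
County 2: 4320²·(1 − 653/4320)·319/653 = 7.7387739 × 10^6.
County 1: 9719²·(1 − 1534/9719)·119.9/1534 = 6.2177619 × 10^6.
Sum = 2.3983484 × 10^7.
SE = √(2.3983484 × 10^7) = 4897.3.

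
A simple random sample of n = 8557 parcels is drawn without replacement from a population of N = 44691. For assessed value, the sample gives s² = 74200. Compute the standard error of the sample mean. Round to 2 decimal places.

2.65

Under SRS without replacement, Var(ȳ) = (1 − f)·s²/n with f = n/N = 8557/44691 = 0.19147032.
Var(ȳ) = (1 − 0.19147032)·74200/8557 = 0.80852968·8.6712633 = 7.0109737.
SE(ȳ) = √(7.0109737) = 2.65.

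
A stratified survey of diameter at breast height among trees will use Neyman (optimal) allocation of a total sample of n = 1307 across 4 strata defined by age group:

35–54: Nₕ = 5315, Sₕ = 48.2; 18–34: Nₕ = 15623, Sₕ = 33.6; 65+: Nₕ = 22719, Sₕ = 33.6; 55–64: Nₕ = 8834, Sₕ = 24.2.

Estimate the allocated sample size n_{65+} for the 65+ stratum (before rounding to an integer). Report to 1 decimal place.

Neyman allocation: nₕ = n·NₕSₕ / Σⱼ NⱼSⱼ.
Σ NⱼSⱼ = 5315·48.2 + 15623·33.6 + 22719·33.6 + 8834·24.2 = 1.758257 × 10^6.
n_{65+} = 1307·22719·33.6 / (1.758257 × 10^6) = 567.4.

567.4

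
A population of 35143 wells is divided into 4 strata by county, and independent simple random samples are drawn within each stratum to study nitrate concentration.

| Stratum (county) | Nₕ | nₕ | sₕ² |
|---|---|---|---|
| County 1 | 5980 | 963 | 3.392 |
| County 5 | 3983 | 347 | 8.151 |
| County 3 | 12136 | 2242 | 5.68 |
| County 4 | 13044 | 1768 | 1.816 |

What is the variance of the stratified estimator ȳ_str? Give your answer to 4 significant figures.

Var(ȳ_str) = Σₕ Wₕ²(1 − fₕ)sₕ²/nₕ with Wₕ = Nₕ/N, N = 35143.
County 1: Wₕ = 0.17016191; term = 0.17016191²·(1 − 0.16103679)·3.392/963 = 8.5565201 × 10^-5.
County 5: Wₕ = 0.11333694; term = 0.11333694²·(1 − 0.08712026)·8.151/347 = 2.7544693 × 10^-4.
County 3: Wₕ = 0.34533193; term = 0.34533193²·(1 − 0.18473962)·5.68/2242 = 2.4631028 × 10^-4.
County 4: Wₕ = 0.37116922; term = 0.37116922²·(1 − 0.13554125)·1.816/1768 = 1.2232685 × 10^-4.
Sum = 7.2964926 × 10^-4.

7.296 × 10^-4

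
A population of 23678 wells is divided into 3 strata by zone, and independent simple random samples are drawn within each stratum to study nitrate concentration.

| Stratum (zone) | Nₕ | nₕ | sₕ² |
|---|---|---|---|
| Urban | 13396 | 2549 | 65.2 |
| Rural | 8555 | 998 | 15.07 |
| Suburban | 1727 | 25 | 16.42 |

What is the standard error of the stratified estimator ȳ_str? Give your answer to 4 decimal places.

Var(ȳ_str) = Σₕ Wₕ²(1 − fₕ)sₕ²/nₕ with Wₕ = Nₕ/N, N = 23678.
Urban: Wₕ = 0.56575724; term = 0.56575724²·(1 − 0.19028068)·65.2/2549 = 0.0066293738.
Rural: Wₕ = 0.36130585; term = 0.36130585²·(1 − 0.11665693)·15.07/998 = 0.001741254.
Suburban: Wₕ = 0.07293690; term = 0.07293690²·(1 − 0.01447597)·16.42/25 = 0.0034434597.
Sum = 0.011814088.
SE = √(0.011814088) = 0.1087.

0.1087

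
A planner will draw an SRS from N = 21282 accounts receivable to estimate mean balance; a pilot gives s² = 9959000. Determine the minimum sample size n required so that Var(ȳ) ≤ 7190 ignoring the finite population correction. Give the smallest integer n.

1386

Without fpc, n₀ = s²/D = 9959000/7190 = 1385.1182.
Rounding up, n = 1386.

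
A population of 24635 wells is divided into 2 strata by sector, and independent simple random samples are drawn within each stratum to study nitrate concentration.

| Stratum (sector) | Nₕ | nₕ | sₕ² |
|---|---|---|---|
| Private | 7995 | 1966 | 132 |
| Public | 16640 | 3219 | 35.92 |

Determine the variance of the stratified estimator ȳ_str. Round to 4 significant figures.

0.009439

Var(ȳ_str) = Σₕ Wₕ²(1 − fₕ)sₕ²/nₕ with Wₕ = Nₕ/N, N = 24635.
Private: Wₕ = 0.32453826; term = 0.32453826²·(1 − 0.24590369)·132/1966 = 0.0053327231.
Public: Wₕ = 0.67546174; term = 0.67546174²·(1 − 0.19344952)·35.92/3219 = 0.0041062786.
Sum = 0.0094390017.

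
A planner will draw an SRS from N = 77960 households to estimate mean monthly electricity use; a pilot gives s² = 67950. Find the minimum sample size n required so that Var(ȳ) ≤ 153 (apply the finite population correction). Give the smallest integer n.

Without fpc, n₀ = s²/D = 67950/153 = 444.1176.
With fpc, (1 − n/N)·s²/n ≤ D requires n ≥ n₀/(1 + n₀/N) = 444.1176/(1 + 444.1176/77960) = 441.6019.
Rounding up, n = 442.

442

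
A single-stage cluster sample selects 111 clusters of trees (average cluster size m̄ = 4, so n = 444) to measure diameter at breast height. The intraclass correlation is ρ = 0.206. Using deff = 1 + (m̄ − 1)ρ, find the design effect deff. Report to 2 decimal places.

1.62

deff = 1 + (4 − 1)·0.206 = 1 + 0.618 = 1.618.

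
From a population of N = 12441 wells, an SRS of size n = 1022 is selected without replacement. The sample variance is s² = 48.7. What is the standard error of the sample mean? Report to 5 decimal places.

Under SRS without replacement, Var(ȳ) = (1 − f)·s²/n with f = n/N = 1022/12441 = 0.08214774.
Var(ȳ) = (1 − 0.08214774)·48.7/1022 = 0.91785226·0.047651663 = 0.043737187.
SE(ȳ) = √(0.043737187) = 0.20913.

0.20913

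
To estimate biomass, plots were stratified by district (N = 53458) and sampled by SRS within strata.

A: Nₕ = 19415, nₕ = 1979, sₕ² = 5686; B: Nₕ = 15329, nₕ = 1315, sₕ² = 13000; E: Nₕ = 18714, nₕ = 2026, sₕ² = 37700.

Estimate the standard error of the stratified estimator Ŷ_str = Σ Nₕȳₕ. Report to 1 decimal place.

Var(Ŷ_str) = Σₕ Nₕ²(1 − fₕ)sₕ²/nₕ.
A: 19415²·(1 − 1979/19415)·5686/1979 = 9.7262475 × 10^8.
B: 15329²·(1 − 1315/15329)·13000/1315 = 2.1237018 × 10^9.
E: 18714²·(1 − 2026/18714)·37700/2026 = 5.8112937 × 10^9.
Sum = 8.9076203 × 10^9.
SE = √(8.9076203 × 10^9) = 94380.2.

94380.2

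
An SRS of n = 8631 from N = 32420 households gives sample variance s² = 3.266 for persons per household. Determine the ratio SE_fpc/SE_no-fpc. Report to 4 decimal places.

f = n/N = 8631/32420 = 0.26622455.
SE_no-fpc = √(s²/n) = 0.019452594; SE_fpc = √((1−f)s²/n) = 0.016663227.
Ratio = √(1−f) = 0.85660694.

0.8566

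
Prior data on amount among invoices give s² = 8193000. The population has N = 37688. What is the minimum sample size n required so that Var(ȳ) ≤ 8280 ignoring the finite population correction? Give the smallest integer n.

990

Without fpc, n₀ = s²/D = 8193000/8280 = 989.4928.
Rounding up, n = 990.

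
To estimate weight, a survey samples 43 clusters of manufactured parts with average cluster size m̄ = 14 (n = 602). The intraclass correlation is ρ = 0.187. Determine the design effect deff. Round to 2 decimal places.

3.43

deff = 1 + (14 − 1)·0.187 = 1 + 2.431 = 3.431.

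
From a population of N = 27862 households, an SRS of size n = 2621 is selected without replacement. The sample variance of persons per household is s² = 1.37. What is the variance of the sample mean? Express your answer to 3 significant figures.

Under SRS without replacement, Var(ȳ) = (1 − f)·s²/n with f = n/N = 2621/27862 = 0.09407078.
Var(ȳ) = (1 − 0.09407078)·1.37/2621 = 0.90592922·5.2270126 × 10^-4 = 4.7353035 × 10^-4.

4.74 × 10^-4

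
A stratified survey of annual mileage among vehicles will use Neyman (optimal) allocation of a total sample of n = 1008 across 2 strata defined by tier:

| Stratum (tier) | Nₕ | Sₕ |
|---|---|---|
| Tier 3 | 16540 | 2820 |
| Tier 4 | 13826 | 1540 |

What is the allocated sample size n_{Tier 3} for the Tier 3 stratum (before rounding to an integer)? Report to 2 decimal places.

692.07

Neyman allocation: nₕ = n·NₕSₕ / Σⱼ NⱼSⱼ.
Σ NⱼSⱼ = 16540·2820 + 13826·1540 = 6.793484 × 10^7.
n_{Tier 3} = 1008·16540·2820 / (6.793484 × 10^7) = 692.07.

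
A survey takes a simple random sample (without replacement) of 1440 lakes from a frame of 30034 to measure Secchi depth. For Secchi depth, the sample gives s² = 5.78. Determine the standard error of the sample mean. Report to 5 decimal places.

Under SRS without replacement, Var(ȳ) = (1 − f)·s²/n with f = n/N = 1440/30034 = 0.04794566.
Var(ȳ) = (1 − 0.04794566)·5.78/1440 = 0.95205434·0.0040138889 = 0.0038214403.
SE(ȳ) = √(0.0038214403) = 0.06182.

0.06182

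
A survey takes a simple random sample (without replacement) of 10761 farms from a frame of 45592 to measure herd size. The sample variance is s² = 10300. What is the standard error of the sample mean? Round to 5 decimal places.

Under SRS without replacement, Var(ȳ) = (1 − f)·s²/n with f = n/N = 10761/45592 = 0.23602825.
Var(ȳ) = (1 − 0.23602825)·10300/10761 = 0.76397175·0.95716012 = 0.73124329.
SE(ȳ) = √(0.73124329) = 0.85513.

0.85513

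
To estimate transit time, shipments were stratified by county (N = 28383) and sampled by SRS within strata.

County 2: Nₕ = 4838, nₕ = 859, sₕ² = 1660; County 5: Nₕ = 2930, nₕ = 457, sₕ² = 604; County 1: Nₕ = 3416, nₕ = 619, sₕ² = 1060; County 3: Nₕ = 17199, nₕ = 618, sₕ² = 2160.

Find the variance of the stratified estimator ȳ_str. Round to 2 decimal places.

1.32

Var(ȳ_str) = Σₕ Wₕ²(1 − fₕ)sₕ²/nₕ with Wₕ = Nₕ/N, N = 28383.
County 2: Wₕ = 0.17045415; term = 0.17045415²·(1 − 0.17755271)·1660/859 = 0.04617832.
County 5: Wₕ = 0.10323081; term = 0.10323081²·(1 − 0.15597270)·604/457 = 0.011887646.
County 1: Wₕ = 0.12035373; term = 0.12035373²·(1 − 0.18120609)·1060/619 = 0.020309954.
County 3: Wₕ = 0.60596131; term = 0.60596131²·(1 − 0.03593232)·2160/618 = 1.2372646.
Sum = 1.3156405.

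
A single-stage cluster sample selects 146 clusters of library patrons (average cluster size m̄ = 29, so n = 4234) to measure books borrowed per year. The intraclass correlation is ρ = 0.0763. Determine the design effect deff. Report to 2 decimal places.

deff = 1 + (29 − 1)·0.0763 = 1 + 2.1364 = 3.1364.

3.14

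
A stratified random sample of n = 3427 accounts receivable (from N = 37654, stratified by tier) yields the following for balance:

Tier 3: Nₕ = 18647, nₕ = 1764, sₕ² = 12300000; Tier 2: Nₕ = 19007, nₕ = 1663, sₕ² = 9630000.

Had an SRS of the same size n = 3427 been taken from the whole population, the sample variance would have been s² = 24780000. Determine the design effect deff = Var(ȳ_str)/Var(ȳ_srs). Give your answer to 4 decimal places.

Var(ȳ_str) = Σ Wₕ²(1−fₕ)sₕ²/nₕ with Wₕ = Nₕ/37654:
  Tier 3: (18647/37654)²·(1−1764/18647)·12300000/1764 = 1548.2564
  Tier 2: (19007/37654)²·(1−1663/19007)·9630000/1663 = 1346.4017
  → Var(ȳ_str) = 2894.6581.
Var(ȳ_srs) = (1 − 3427/37654)·24780000/3427 = 6572.7167.
deff = 2894.6581 / 6572.7167 = 0.4404.

0.4404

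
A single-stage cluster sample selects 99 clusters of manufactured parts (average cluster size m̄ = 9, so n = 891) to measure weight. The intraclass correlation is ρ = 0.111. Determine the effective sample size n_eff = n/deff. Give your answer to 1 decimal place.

471.9

deff = 1 + (9 − 1)·0.111 = 1 + 0.888 = 1.888.
n_eff = 891 / 1.888 = 471.9.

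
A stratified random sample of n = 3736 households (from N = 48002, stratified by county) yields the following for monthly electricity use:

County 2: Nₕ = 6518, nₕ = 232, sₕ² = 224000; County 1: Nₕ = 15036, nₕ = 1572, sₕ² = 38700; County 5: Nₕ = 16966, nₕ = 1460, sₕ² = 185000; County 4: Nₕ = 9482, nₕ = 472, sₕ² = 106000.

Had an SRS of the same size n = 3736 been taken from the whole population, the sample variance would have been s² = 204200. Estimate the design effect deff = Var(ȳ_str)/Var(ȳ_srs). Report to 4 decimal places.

0.8358

Var(ȳ_str) = Σ Wₕ²(1−fₕ)sₕ²/nₕ with Wₕ = Nₕ/48002:
  County 2: (6518/48002)²·(1−232/6518)·224000/232 = 17.168411
  County 1: (15036/48002)²·(1−1572/15036)·38700/1572 = 2.1629485
  County 5: (16966/48002)²·(1−1460/16966)·185000/1460 = 14.467032
  County 4: (9482/48002)²·(1−472/9482)·106000/472 = 8.326643
  → Var(ȳ_str) = 42.125035.
Var(ȳ_srs) = (1 − 3736/48002)·204200/3736 = 50.403398.
deff = 42.125035 / 50.403398 = 0.8358.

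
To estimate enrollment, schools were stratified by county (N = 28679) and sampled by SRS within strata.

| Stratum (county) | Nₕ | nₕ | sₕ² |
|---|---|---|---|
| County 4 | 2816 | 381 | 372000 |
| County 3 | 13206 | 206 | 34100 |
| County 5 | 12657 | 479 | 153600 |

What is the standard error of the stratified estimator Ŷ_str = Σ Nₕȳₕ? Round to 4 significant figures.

290800

Var(Ŷ_str) = Σₕ Nₕ²(1 − fₕ)sₕ²/nₕ.
County 4: 2816²·(1 − 381/2816)·372000/381 = 6.6949846 × 10^9.
County 3: 13206²·(1 − 206/13206)·34100/206 = 2.8418543 × 10^10.
County 5: 12657²·(1 − 479/12657)·153600/479 = 4.9426795 × 10^10.
Sum = 8.4540323 × 10^10.
SE = √(8.4540323 × 10^10) = 290800.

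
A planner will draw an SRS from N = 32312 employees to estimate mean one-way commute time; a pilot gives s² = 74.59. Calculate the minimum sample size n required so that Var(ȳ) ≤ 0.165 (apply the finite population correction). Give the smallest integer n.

446

Without fpc, n₀ = s²/D = 74.59/0.165 = 452.0606.
With fpc, (1 − n/N)·s²/n ≤ D requires n ≥ n₀/(1 + n₀/N) = 452.0606/(1 + 452.0606/32312) = 445.8233.
Rounding up, n = 446.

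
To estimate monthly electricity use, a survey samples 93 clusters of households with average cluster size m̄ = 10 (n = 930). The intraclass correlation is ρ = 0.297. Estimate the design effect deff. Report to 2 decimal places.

3.67

deff = 1 + (10 − 1)·0.297 = 1 + 2.673 = 3.673.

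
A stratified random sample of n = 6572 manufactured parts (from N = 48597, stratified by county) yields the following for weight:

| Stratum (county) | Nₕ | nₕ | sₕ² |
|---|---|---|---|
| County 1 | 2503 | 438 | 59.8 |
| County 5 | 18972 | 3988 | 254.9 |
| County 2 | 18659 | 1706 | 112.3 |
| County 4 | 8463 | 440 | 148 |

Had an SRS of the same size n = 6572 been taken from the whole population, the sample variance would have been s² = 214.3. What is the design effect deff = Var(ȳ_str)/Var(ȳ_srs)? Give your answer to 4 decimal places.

Var(ȳ_str) = Σ Wₕ²(1−fₕ)sₕ²/nₕ with Wₕ = Nₕ/48597:
  County 1: (2503/48597)²·(1−438/2503)·59.8/438 = 2.9880582 × 10^-4
  County 5: (18972/48597)²·(1−3988/18972)·254.9/3988 = 0.0076937248
  County 2: (18659/48597)²·(1−1706/18659)·112.3/1706 = 0.0088169167
  County 4: (8463/48597)²·(1−440/8463)·148/440 = 0.0096705517
  → Var(ȳ_str) = 0.026479999.
Var(ȳ_srs) = (1 − 6572/48597)·214.3/6572 = 0.028198297.
deff = 0.026479999 / 0.028198297 = 0.9391.

0.9391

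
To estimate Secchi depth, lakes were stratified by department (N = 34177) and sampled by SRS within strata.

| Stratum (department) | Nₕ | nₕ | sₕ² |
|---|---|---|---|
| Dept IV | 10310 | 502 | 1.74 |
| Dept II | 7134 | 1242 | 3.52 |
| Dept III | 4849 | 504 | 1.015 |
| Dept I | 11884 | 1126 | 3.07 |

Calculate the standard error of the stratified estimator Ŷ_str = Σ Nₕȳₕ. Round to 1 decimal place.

927.7

Var(Ŷ_str) = Σₕ Nₕ²(1 − fₕ)sₕ²/nₕ.
Dept IV: 10310²·(1 − 502/10310)·1.74/502 = 350497.28.
Dept II: 7134²·(1 − 1242/7134)·3.52/1242 = 119128.84.
Dept III: 4849²·(1 − 504/4849)·1.015/504 = 42430.434.
Dept I: 11884²·(1 − 1126/11884)·3.07/1126 = 348573.34.
Sum = 860629.89.
SE = √(860629.89) = 927.7.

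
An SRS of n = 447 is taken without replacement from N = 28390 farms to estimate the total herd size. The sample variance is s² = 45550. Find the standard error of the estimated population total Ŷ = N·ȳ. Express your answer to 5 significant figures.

284320

Var(Ŷ) = N²·Var(ȳ) = N²·(1 − n/N)·s²/n.
f = 447/28390 = 0.01574498; Var(ȳ) = 0.98425502·45550/447 = 100.29713.
Var(Ŷ) = 28390² · 100.29713 = 8.0838694 × 10^10.
SE(Ŷ) = √(8.0838694 × 10^10) = 284320.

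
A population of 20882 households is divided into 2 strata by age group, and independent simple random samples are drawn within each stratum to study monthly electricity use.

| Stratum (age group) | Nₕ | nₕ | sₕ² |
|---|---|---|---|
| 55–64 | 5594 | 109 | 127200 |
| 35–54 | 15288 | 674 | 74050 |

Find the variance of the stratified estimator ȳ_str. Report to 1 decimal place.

138.4

Var(ȳ_str) = Σₕ Wₕ²(1 − fₕ)sₕ²/nₕ with Wₕ = Nₕ/N, N = 20882.
55–64: Wₕ = 0.26788622; term = 0.26788622²·(1 − 0.01948516)·127200/109 = 82.113682.
35–54: Wₕ = 0.73211378; term = 0.73211378²·(1 − 0.04408687)·74050/674 = 56.291233.
Sum = 138.40492.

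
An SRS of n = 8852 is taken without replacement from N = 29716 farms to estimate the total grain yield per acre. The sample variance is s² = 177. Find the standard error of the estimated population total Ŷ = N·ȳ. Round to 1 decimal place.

3521.0

Var(Ŷ) = N²·Var(ȳ) = N²·(1 − n/N)·s²/n.
f = 8852/29716 = 0.29788666; Var(ȳ) = 0.70211334·177/8852 = 0.014039094.
Var(Ŷ) = 29716² · 0.014039094 = 1.2397091 × 10^7.
SE(Ŷ) = √(1.2397091 × 10^7) = 3521.0.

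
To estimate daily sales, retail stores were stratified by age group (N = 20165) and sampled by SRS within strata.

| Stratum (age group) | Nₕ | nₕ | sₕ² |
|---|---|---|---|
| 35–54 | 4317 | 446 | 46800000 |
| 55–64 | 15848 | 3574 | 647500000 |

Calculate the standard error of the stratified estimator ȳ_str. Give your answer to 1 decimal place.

301.6

Var(ȳ_str) = Σₕ Wₕ²(1 − fₕ)sₕ²/nₕ with Wₕ = Nₕ/N, N = 20165.
35–54: Wₕ = 0.21408381; term = 0.21408381²·(1 − 0.10331249)·46800000/446 = 4312.4072.
55–64: Wₕ = 0.78591619; term = 0.78591619²·(1 − 0.22551742)·647500000/3574 = 86666.12.
Sum = 90978.527.
SE = √(90978.527) = 301.6.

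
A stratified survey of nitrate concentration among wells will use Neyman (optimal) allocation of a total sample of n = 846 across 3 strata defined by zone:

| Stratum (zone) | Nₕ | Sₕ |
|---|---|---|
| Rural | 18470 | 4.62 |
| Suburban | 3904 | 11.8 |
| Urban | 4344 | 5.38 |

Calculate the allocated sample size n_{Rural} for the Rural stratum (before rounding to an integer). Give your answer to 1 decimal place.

Neyman allocation: nₕ = n·NₕSₕ / Σⱼ NⱼSⱼ.
Σ NⱼSⱼ = 18470·4.62 + 3904·11.8 + 4344·5.38 = 154769.32.
n_{Rural} = 846·18470·4.62 / 154769.32 = 466.4.

466.4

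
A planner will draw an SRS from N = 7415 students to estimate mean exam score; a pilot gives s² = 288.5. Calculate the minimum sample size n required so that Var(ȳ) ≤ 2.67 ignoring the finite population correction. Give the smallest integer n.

109

Without fpc, n₀ = s²/D = 288.5/2.67 = 108.0524.
Rounding up, n = 109.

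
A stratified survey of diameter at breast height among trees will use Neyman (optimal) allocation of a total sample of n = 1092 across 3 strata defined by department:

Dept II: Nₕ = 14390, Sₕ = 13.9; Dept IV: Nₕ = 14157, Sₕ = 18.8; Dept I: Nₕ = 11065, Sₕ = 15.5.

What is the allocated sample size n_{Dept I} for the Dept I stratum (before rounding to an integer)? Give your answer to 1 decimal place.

293.7

Neyman allocation: nₕ = n·NₕSₕ / Σⱼ NⱼSⱼ.
Σ NⱼSⱼ = 14390·13.9 + 14157·18.8 + 11065·15.5 = 637680.1.
n_{Dept I} = 1092·11065·15.5 / 637680.1 = 293.7.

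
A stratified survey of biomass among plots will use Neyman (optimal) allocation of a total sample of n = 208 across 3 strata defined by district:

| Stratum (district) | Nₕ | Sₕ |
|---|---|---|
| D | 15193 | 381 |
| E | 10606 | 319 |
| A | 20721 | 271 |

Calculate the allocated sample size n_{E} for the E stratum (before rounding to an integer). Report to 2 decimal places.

47.59

Neyman allocation: nₕ = n·NₕSₕ / Σⱼ NⱼSⱼ.
Σ NⱼSⱼ = 15193·381 + 10606·319 + 20721·271 = 1.4787238 × 10^7.
n_{E} = 208·10606·319 / (1.4787238 × 10^7) = 47.59.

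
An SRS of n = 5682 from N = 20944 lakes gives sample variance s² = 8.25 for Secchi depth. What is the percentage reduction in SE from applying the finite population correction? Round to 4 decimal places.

14.6358

f = n/N = 5682/20944 = 0.27129488.
SE_no-fpc = √(s²/n) = 0.038104508; SE_fpc = √((1−f)s²/n) = 0.032527619.
Ratio = √(1−f) = 0.85364227. Reduction = 100·(1 − 0.85364227) = 14.6358%.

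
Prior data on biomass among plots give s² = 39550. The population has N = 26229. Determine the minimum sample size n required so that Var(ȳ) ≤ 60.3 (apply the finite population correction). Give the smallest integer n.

640

Without fpc, n₀ = s²/D = 39550/60.3 = 655.8872.
With fpc, (1 − n/N)·s²/n ≤ D requires n ≥ n₀/(1 + n₀/N) = 655.8872/(1 + 655.8872/26229) = 639.8861.
Rounding up, n = 640.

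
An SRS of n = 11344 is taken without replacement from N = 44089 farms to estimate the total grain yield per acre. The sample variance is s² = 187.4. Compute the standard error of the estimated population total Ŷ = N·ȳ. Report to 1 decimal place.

Var(Ŷ) = N²·Var(ȳ) = N²·(1 − n/N)·s²/n.
f = 11344/44089 = 0.25729774; Var(ȳ) = 0.74270226·187.4/11344 = 0.012269253.
Var(Ŷ) = 44089² · 0.012269253 = 2.3849464 × 10^7.
SE(Ŷ) = √(2.3849464 × 10^7) = 4883.6.

4883.6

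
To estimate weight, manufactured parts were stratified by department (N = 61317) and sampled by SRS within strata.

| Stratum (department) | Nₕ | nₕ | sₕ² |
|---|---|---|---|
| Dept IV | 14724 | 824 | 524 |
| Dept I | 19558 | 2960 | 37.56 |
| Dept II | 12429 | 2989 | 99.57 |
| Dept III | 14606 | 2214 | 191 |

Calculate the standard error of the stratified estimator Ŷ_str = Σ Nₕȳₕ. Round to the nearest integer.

Var(Ŷ_str) = Σₕ Nₕ²(1 − fₕ)sₕ²/nₕ.
Dept IV: 14724²·(1 − 824/14724)·524/824 = 1.3015015 × 10^8.
Dept I: 19558²·(1 − 2960/19558)·37.56/2960 = 4.1192113 × 10^6.
Dept II: 12429²·(1 − 2989/12429)·99.57/2989 = 3.9085059 × 10^6.
Dept III: 14606²·(1 − 2214/14606)·191/2214 = 1.5614513 × 10^7.
Sum = 1.5379238 × 10^8.
SE = √(1.5379238 × 10^8) = 12401.

12401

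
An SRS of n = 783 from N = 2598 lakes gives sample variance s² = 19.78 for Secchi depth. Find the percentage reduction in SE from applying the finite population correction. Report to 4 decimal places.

f = n/N = 783/2598 = 0.30138568.
SE_no-fpc = √(s²/n) = 0.15893965; SE_fpc = √((1−f)s²/n) = 0.13284677.
Ratio = √(1−f) = 0.83583151. Reduction = 100·(1 − 0.83583151) = 16.4168%.

16.4168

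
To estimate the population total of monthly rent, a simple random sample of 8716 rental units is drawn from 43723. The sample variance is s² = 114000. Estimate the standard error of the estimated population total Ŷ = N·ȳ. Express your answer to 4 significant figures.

Var(Ŷ) = N²·Var(ȳ) = N²·(1 − n/N)·s²/n.
f = 8716/43723 = 0.19934588; Var(ȳ) = 0.80065412·114000/8716 = 10.472071.
Var(Ŷ) = 43723² · 10.472071 = 2.0019466 × 10^10.
SE(Ŷ) = √(2.0019466 × 10^10) = 141500.

141500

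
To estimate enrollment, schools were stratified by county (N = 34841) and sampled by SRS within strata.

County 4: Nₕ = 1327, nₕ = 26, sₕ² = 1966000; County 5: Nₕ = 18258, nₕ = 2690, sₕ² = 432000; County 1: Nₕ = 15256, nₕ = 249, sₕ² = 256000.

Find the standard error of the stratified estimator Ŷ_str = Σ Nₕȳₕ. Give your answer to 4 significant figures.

Var(Ŷ_str) = Σₕ Nₕ²(1 − fₕ)sₕ²/nₕ.
County 4: 1327²·(1 − 26/1327)·1966000/26 = 1.3054444 × 10^11.
County 5: 18258²·(1 − 2690/18258)·432000/2690 = 4.5647552 × 10^10.
County 1: 15256²·(1 − 249/15256)·256000/249 = 2.3538305 × 10^11.
Sum = 4.1157504 × 10^11.
SE = √(4.1157504 × 10^11) = 641500.

641500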